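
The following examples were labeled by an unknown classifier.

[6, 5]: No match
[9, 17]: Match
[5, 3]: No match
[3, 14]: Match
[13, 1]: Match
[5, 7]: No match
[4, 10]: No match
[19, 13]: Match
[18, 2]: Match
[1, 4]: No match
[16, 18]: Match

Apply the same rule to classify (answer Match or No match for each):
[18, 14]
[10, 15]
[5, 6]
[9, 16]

Match, Match, No match, Match

Every 'Match' example satisfies: max ≥ 13. None of the 'No match' examples do.
[18, 14]: Match (max 18).
[10, 15]: Match (max 15).
[5, 6]: No match (max 6).
[9, 16]: Match (max 16).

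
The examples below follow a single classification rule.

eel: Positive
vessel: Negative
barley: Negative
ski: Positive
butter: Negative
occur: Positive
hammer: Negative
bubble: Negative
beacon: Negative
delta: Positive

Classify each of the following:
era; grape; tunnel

One predicate separates the groups cleanly: odd length.
era: length 3, satisfies this → Positive.
grape: length 5, satisfies this → Positive.
tunnel: length 6, doesn't match → Negative.

Positive, Positive, Negative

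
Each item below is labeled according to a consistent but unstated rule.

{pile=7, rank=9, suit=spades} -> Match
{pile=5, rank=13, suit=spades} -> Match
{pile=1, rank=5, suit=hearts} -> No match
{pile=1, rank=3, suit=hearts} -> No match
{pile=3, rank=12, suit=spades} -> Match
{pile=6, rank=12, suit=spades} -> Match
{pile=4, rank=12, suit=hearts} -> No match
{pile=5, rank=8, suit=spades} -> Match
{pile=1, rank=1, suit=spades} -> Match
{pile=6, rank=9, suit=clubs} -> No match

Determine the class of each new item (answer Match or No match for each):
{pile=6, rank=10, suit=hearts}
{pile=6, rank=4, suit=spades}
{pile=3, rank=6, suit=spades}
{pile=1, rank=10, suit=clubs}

Looking at the examples, the only property every 'Match' case has and every 'No match' case lacks is: suit is spades.

No match, Match, Match, No match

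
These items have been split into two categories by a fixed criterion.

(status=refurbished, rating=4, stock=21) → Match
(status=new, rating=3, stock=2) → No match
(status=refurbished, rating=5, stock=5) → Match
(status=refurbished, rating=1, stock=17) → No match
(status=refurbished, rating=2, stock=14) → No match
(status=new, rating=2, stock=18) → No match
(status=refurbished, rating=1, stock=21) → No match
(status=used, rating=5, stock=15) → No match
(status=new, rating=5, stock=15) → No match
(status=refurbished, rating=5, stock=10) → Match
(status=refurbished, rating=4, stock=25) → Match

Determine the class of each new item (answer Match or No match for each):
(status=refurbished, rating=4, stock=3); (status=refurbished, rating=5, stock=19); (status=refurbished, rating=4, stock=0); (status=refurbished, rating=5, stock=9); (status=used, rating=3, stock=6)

The simplest hypothesis consistent with all the labels is: status is refurbished AND rating ≥ 3.
Match: (status=refurbished, rating=4, stock=3), since status is refurbished, rating = 4.
Match: (status=refurbished, rating=5, stock=19), since status is refurbished, rating = 5.
Match: (status=refurbished, rating=4, stock=0), since status is refurbished, rating = 4.
Match: (status=refurbished, rating=5, stock=9), since status is refurbished, rating = 5.
No match: (status=used, rating=3, stock=6), since status is used, rating = 3.

Match, Match, Match, Match, No match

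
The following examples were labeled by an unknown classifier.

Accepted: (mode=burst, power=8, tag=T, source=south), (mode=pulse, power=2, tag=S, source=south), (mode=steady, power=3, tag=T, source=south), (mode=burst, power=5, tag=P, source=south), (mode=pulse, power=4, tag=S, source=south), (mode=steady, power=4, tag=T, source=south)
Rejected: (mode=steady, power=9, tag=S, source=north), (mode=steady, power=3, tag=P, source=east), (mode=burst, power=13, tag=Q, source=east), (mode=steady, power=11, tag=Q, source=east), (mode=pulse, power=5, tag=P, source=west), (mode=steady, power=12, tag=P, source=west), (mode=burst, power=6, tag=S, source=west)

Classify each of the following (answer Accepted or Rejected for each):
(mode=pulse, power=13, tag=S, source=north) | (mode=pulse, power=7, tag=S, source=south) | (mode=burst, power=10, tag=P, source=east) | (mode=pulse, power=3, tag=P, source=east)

Rejected, Accepted, Rejected, Rejected

The simplest hypothesis consistent with all the labels is: source is south.
(mode=pulse, power=13, tag=S, source=north) — source is north, hence Rejected. (mode=pulse, power=7, tag=S, source=south) — source is south, hence Accepted. (mode=burst, power=10, tag=P, source=east) — source is east, hence Rejected. (mode=pulse, power=3, tag=P, source=east) — source is east, hence Rejected.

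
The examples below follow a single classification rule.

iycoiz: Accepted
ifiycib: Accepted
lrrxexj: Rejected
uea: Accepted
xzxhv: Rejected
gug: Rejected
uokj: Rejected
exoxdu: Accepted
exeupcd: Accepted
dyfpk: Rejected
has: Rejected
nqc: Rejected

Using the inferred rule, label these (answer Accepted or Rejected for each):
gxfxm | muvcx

Rejected, Rejected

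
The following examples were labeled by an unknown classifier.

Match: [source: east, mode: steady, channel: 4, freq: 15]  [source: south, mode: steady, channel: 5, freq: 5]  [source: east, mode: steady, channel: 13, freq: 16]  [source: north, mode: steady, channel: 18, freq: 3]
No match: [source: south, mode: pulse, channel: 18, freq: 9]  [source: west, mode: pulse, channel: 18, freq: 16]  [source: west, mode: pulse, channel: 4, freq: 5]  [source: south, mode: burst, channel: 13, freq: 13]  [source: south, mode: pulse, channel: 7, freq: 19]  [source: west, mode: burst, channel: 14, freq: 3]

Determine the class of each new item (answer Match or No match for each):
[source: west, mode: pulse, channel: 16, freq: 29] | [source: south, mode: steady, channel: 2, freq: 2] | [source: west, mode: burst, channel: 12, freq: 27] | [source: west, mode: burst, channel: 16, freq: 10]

No match, Match, No match, No match

The rule appears to be: mode is steady.
[source: west, mode: pulse, channel: 16, freq: 29]: mode is pulse, doesn't match → No match.
[source: south, mode: steady, channel: 2, freq: 2]: mode is steady, meets the rule → Match.
[source: west, mode: burst, channel: 12, freq: 27]: mode is burst, doesn't match → No match.
[source: west, mode: burst, channel: 16, freq: 10]: mode is burst, doesn't match → No match.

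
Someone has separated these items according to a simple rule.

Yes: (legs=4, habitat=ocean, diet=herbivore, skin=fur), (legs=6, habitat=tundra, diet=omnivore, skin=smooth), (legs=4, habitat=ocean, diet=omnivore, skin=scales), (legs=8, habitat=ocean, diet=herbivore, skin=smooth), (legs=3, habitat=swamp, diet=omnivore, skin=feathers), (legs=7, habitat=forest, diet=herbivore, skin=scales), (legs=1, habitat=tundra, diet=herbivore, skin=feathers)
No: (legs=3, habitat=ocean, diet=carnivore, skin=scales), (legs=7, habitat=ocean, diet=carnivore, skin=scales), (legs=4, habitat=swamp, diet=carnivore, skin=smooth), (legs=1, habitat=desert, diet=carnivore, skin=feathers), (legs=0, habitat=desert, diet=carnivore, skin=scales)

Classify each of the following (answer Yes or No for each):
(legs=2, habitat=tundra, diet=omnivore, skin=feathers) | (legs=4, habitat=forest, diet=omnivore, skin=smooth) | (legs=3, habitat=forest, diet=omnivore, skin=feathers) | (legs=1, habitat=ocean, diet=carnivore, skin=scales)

Yes, Yes, Yes, No

A rule that fits every label: diet is not carnivore — true of each 'Yes' example, false of each 'No' one.
(legs=2, habitat=tundra, diet=omnivore, skin=feathers): Yes (diet is omnivore). (legs=4, habitat=forest, diet=omnivore, skin=smooth): Yes (diet is omnivore). (legs=3, habitat=forest, diet=omnivore, skin=feathers): Yes (diet is omnivore). (legs=1, habitat=ocean, diet=carnivore, skin=scales): No (diet is carnivore).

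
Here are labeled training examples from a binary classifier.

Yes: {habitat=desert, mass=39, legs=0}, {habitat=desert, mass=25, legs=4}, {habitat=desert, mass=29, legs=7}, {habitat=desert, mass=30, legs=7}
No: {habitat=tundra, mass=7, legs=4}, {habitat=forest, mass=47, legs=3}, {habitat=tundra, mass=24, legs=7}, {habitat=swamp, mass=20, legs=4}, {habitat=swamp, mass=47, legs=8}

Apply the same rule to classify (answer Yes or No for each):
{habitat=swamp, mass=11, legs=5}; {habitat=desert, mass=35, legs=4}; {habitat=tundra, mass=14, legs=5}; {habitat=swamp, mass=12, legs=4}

The simplest hypothesis consistent with all the labels is: habitat is desert.
No: {habitat=swamp, mass=11, legs=5}, since habitat is swamp. Yes: {habitat=desert, mass=35, legs=4}, since habitat is desert. No: {habitat=tundra, mass=14, legs=5}, since habitat is tundra. No: {habitat=swamp, mass=12, legs=4}, since habitat is swamp.

No, Yes, No, No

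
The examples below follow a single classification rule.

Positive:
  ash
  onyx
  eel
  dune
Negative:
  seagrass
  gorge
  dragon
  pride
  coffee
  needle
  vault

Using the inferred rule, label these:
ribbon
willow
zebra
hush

Negative, Negative, Negative, Positive

Every 'Positive' example satisfies: length ≤ 4. None of the 'Negative' examples do.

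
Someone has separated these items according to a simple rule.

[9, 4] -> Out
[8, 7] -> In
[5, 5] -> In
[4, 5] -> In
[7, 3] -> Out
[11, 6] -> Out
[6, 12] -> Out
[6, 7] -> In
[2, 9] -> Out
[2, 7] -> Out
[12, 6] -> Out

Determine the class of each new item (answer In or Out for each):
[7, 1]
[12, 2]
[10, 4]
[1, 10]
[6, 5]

All 'In' examples share one property — |first − second| ≤ 1 — and every 'Out' example lacks it.
[7, 1]: |7−1| = 6, lacks this property → Out. [12, 2]: |12−2| = 10, lacks this property → Out. [10, 4]: |10−4| = 6, lacks this property → Out. [1, 10]: |1−10| = 9, lacks this property → Out. [6, 5]: |6−5| = 1, has this property → In.

Out, Out, Out, Out, In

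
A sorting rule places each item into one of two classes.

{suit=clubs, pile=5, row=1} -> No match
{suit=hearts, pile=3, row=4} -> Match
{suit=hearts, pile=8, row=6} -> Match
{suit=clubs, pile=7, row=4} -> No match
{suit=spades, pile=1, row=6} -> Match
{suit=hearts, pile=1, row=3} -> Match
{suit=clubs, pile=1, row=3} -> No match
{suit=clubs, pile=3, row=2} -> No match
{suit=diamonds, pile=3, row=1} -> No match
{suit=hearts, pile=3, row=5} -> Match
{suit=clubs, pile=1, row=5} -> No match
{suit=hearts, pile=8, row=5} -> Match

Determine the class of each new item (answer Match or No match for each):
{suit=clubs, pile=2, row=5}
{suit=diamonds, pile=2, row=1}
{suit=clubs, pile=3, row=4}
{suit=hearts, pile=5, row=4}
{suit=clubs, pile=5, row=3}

No match, No match, No match, Match, No match

The distinguishing property — suit is spades OR suit is hearts — holds for all the 'Match' cases and none of the 'No match' cases.
{suit=clubs, pile=2, row=5}: suit is clubs — doesn't qualify, so No match.
{suit=diamonds, pile=2, row=1}: suit is diamonds — doesn't qualify, so No match.
{suit=clubs, pile=3, row=4}: suit is clubs — doesn't qualify, so No match.
{suit=hearts, pile=5, row=4}: suit is hearts — satisfies this, so Match.
{suit=clubs, pile=5, row=3}: suit is clubs — doesn't qualify, so No match.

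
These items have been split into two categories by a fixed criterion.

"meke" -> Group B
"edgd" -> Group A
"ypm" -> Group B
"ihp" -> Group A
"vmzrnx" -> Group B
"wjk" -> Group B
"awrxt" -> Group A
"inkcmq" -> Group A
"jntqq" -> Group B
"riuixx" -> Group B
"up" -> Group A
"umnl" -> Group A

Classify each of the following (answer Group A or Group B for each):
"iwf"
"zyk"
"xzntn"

Group A, Group B, Group B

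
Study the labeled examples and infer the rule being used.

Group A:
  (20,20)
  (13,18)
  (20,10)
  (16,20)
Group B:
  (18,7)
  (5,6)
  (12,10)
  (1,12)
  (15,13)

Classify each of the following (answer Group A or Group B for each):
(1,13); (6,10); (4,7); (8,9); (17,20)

One predicate separates the groups cleanly: sum ≥ 30.
(1,13): Group B (1+13 = 14).
(6,10): Group B (6+10 = 16).
(4,7): Group B (4+7 = 11).
(8,9): Group B (8+9 = 17).
(17,20): Group A (17+20 = 37).

Group B, Group B, Group B, Group B, Group A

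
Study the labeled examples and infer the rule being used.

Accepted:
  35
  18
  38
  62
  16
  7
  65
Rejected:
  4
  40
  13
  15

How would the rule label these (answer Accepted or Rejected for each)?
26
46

Rule: digit sum ≥ 7. This holds for each 'Accepted' example and fails for each 'Rejected' one.
26: digit sum 2+6 = 8 — qualifies, so Accepted.
46: digit sum 4+6 = 10 — qualifies, so Accepted.

Accepted, Accepted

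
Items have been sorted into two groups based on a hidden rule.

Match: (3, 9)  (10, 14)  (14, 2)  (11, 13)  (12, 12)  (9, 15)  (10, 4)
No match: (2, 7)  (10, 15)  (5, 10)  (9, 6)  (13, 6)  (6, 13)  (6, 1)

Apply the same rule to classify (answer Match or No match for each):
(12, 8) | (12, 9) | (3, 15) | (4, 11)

The pattern is that an item is 'Match' exactly when: sum is even.

Match, No match, Match, No match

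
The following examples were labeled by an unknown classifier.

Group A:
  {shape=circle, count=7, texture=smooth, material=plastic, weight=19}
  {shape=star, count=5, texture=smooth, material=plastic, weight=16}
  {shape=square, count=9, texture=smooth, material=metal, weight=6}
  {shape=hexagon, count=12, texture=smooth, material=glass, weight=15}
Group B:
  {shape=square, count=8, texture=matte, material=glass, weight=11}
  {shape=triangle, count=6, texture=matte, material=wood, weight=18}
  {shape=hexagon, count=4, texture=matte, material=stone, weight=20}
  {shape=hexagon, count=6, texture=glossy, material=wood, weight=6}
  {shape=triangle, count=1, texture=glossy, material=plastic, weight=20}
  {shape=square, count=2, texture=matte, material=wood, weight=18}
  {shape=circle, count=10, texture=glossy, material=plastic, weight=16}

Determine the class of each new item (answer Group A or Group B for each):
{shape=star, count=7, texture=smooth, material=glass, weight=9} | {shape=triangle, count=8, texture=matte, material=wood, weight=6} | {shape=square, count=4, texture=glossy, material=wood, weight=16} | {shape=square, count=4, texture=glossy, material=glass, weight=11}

One predicate separates the groups cleanly: texture is smooth.

Group A, Group B, Group B, Group B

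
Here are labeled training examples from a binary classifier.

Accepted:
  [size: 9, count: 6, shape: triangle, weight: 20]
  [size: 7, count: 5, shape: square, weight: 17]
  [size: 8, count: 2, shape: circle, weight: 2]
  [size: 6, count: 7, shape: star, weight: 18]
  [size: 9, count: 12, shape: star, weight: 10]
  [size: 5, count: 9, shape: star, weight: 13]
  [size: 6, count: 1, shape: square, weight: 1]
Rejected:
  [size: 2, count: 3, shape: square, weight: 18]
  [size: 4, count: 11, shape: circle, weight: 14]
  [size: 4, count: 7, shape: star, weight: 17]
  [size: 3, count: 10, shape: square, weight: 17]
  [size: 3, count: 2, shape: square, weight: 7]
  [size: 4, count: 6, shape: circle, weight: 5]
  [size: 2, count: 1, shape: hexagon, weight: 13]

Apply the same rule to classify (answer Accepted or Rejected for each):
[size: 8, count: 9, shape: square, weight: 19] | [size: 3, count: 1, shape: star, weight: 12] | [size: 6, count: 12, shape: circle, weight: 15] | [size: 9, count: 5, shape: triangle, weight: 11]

'Accepted' ⟺ size ≥ 5.
[size: 8, count: 9, shape: square, weight: 19]: size = 8, passes → Accepted. [size: 3, count: 1, shape: star, weight: 12]: size = 3, does not pass → Rejected. [size: 6, count: 12, shape: circle, weight: 15]: size = 6, passes → Accepted. [size: 9, count: 5, shape: triangle, weight: 11]: size = 9, passes → Accepted.

Accepted, Rejected, Accepted, Accepted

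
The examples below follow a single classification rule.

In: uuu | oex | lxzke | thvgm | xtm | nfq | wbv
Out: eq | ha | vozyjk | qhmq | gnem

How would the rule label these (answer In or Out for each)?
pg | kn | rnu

The distinguishing property — odd length — holds for all the 'In' cases and none of the 'Out' cases.
pg: length 2 — fails this test, so Out.
kn: length 2 — fails this test, so Out.
rnu: length 3 — passes, so In.

Out, Out, In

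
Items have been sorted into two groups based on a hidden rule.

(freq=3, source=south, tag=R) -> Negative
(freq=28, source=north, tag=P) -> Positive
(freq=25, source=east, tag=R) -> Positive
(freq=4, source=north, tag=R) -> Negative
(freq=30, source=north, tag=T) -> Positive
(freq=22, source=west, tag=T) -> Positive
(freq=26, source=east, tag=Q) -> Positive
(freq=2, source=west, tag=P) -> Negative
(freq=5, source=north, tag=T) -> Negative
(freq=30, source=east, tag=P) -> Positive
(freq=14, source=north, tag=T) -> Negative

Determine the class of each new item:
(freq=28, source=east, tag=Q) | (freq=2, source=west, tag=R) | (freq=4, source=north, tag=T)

The common property of the 'Positive' items is: freq ≥ 22. No 'Negative' item has it.
(freq=28, source=east, tag=Q) → freq = 28 → Positive.
(freq=2, source=west, tag=R) → freq = 2 → Negative.
(freq=4, source=north, tag=T) → freq = 4 → Negative.

Positive, Negative, Negative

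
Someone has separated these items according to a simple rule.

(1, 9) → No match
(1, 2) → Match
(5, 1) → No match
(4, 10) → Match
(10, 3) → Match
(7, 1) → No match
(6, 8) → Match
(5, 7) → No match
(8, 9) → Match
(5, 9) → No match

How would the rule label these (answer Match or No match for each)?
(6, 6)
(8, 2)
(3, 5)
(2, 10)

Match, Match, No match, Match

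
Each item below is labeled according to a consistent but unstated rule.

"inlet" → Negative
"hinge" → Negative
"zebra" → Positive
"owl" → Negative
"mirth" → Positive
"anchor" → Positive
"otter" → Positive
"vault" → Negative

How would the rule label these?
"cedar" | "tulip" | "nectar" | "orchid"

Positive, Negative, Positive, Positive

Every 'Positive' example satisfies: contains 'r'. None of the 'Negative' examples do.
Positive: "cedar", since has 'r'. Negative: "tulip", since no 'r'. Positive: "nectar", since has 'r'. Positive: "orchid", since has 'r'.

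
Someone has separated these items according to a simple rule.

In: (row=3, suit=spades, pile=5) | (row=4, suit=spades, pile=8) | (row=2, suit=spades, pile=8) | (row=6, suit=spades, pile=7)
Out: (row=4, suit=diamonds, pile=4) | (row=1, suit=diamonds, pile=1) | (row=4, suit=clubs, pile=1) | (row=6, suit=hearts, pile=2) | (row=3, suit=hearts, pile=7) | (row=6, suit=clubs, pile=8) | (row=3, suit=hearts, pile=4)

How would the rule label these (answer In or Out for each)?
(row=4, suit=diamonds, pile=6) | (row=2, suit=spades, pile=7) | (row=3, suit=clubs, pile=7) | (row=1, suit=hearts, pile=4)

The classifier is using: suit is spades.

Out, In, Out, Out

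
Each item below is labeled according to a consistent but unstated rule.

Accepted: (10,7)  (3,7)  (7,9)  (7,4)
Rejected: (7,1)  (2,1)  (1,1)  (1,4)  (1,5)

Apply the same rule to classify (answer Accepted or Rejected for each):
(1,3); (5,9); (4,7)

One predicate separates the groups cleanly: sum ≥ 10.
(1,3): 1+3 = 4 — does not satisfy this, so Rejected.
(5,9): 5+9 = 14 — fits, so Accepted.
(4,7): 4+7 = 11 — fits, so Accepted.

Rejected, Accepted, Accepted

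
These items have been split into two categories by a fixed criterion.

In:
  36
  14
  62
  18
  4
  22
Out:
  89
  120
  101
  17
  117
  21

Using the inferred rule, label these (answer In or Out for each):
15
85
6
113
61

Out, Out, In, Out, Out

Rule: even AND at most 62. This holds for each 'In' example and fails for each 'Out' one.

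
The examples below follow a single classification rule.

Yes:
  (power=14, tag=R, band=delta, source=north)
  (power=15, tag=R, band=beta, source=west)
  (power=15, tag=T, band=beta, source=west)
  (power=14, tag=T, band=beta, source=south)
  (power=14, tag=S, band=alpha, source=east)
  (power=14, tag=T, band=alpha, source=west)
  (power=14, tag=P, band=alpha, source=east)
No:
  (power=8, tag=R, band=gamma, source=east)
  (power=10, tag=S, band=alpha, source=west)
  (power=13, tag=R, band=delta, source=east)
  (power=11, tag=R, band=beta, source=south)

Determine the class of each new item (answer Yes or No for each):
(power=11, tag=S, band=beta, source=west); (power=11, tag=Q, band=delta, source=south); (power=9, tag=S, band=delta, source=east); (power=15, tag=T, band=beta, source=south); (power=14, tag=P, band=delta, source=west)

No, No, No, Yes, Yes

One predicate separates the groups cleanly: power ≥ 14.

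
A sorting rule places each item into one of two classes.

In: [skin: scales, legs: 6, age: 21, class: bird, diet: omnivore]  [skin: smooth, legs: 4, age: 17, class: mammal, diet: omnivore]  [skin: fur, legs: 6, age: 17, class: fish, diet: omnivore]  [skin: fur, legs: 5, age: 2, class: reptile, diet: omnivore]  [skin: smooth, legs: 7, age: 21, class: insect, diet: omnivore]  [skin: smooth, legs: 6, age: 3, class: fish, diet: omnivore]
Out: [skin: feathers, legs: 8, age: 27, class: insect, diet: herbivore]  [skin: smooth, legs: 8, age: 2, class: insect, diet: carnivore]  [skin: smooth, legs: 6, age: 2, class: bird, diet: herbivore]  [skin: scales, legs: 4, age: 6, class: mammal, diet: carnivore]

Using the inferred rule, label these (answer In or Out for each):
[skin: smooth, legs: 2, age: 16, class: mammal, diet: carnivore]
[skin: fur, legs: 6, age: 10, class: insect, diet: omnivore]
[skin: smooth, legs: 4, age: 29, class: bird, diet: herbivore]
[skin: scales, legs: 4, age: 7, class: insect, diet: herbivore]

Checking candidate rules against both groups, what survives is: diet is omnivore.
Out: [skin: smooth, legs: 2, age: 16, class: mammal, diet: carnivore], since diet is carnivore. In: [skin: fur, legs: 6, age: 10, class: insect, diet: omnivore], since diet is omnivore. Out: [skin: smooth, legs: 4, age: 29, class: bird, diet: herbivore], since diet is herbivore. Out: [skin: scales, legs: 4, age: 7, class: insect, diet: herbivore], since diet is herbivore.

Out, In, Out, Out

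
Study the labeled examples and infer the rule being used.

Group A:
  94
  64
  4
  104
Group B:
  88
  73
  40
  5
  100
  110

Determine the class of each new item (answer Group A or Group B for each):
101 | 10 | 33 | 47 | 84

Every 'Group A' example satisfies: ends in digit 4. None of the 'Group B' examples do.
101: last digit 1, does not satisfy this → Group B. 10: last digit 0, does not satisfy this → Group B. 33: last digit 3, does not satisfy this → Group B. 47: last digit 7, does not satisfy this → Group B. 84: last digit 4, has this property → Group A.

Group B, Group B, Group B, Group B, Group A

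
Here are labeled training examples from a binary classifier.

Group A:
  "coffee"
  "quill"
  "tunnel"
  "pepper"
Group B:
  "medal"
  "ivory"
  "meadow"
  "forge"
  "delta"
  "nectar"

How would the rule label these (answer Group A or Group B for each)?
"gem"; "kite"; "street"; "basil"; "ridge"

One predicate separates the groups cleanly: has a double letter.
"gem": no doubled letter, doesn't qualify → Group B. "kite": no doubled letter, doesn't qualify → Group B. "street": 'ee' doubled, passes → Group A. "basil": no doubled letter, doesn't qualify → Group B. "ridge": no doubled letter, doesn't qualify → Group B.

Group B, Group B, Group A, Group B, Group B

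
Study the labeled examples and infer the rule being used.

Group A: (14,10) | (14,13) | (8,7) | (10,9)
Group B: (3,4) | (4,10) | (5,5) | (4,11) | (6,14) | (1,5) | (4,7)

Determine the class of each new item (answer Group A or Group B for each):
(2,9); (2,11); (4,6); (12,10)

Group B, Group B, Group B, Group A

The simplest hypothesis consistent with all the labels is: first > second.
(2,9) — 2 < 9, hence Group B.
(2,11) — 2 < 11, hence Group B.
(4,6) — 4 < 6, hence Group B.
(12,10) — 12 > 10, hence Group A.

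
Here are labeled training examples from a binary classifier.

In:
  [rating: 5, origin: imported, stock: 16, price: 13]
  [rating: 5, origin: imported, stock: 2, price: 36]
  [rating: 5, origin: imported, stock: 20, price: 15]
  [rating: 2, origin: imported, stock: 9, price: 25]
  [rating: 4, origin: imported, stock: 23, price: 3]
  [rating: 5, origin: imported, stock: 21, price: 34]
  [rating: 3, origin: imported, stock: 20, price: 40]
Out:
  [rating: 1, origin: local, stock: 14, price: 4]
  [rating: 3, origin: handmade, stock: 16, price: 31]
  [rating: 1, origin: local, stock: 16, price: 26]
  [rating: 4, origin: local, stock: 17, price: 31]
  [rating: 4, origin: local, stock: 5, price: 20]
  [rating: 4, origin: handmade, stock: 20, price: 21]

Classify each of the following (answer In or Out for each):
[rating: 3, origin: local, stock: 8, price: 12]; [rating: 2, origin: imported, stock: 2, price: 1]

Checking candidate rules against both groups, what survives is: origin is imported.
Out: [rating: 3, origin: local, stock: 8, price: 12], since origin is local. In: [rating: 2, origin: imported, stock: 2, price: 1], since origin is imported.

Out, In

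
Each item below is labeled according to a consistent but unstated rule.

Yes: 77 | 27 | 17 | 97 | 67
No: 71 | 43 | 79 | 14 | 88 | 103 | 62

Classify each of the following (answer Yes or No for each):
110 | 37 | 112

No, Yes, No

Rule: ends in digit 7. This holds for each 'Yes' example and fails for each 'No' one.
110 → last digit 0 → No.
37 → last digit 7 → Yes.
112 → last digit 2 → No.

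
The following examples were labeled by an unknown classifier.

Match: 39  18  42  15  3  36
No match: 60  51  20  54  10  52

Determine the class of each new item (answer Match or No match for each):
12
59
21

Match, No match, Match

The simplest hypothesis consistent with all the labels is: multiple of 3 AND at most 42.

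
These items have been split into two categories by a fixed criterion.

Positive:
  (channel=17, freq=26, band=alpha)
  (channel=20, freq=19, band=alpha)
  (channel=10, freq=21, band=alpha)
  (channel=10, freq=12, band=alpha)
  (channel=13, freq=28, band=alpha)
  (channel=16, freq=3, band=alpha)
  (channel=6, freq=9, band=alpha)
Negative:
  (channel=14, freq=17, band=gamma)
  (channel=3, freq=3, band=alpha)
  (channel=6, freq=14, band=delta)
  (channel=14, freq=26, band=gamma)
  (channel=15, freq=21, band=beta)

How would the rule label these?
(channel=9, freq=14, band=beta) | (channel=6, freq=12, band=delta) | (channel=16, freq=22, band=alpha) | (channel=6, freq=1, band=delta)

Negative, Negative, Positive, Negative

A rule that fits every label: band is alpha AND channel ≥ 6 — true of each 'Positive' example, false of each 'Negative' one.
(channel=9, freq=14, band=beta): band is beta, channel = 9 — fails this test, so Negative. (channel=6, freq=12, band=delta): band is delta, channel = 6 — fails this test, so Negative. (channel=16, freq=22, band=alpha): band is alpha, channel = 16 — passes, so Positive. (channel=6, freq=1, band=delta): band is delta, channel = 6 — fails this test, so Negative.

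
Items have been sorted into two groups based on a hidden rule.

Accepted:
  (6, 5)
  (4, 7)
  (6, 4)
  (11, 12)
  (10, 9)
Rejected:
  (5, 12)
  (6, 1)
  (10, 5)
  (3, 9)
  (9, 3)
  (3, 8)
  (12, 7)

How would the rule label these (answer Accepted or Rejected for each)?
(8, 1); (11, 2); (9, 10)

Rejected, Rejected, Accepted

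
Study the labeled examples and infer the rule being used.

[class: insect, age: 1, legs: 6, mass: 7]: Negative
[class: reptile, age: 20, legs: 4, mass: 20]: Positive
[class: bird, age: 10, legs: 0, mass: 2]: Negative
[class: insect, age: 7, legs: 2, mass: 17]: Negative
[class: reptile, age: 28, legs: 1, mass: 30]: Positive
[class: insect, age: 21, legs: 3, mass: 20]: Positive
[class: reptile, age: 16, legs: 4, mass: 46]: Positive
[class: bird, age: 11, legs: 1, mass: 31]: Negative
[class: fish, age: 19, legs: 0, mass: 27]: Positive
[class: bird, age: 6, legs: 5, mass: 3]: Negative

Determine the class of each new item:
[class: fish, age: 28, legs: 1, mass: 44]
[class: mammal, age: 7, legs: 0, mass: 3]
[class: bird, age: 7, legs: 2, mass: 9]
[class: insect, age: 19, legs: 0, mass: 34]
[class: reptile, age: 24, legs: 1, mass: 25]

Positive, Negative, Negative, Positive, Positive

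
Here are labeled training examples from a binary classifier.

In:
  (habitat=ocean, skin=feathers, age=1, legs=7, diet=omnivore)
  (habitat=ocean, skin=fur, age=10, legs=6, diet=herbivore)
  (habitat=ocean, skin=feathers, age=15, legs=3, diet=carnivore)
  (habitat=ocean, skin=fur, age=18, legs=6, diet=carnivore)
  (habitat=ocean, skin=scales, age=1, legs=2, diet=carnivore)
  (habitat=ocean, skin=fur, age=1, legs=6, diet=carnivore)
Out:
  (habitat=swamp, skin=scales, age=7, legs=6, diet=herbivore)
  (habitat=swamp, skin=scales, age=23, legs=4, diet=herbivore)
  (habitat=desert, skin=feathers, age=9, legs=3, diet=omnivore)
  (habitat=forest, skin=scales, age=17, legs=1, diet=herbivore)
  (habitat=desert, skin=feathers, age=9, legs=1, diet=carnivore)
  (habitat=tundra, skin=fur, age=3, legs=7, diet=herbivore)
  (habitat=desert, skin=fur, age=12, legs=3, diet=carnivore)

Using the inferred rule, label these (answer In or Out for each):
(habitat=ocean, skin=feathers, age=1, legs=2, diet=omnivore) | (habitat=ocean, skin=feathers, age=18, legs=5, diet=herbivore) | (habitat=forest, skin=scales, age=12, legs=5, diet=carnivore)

In, In, Out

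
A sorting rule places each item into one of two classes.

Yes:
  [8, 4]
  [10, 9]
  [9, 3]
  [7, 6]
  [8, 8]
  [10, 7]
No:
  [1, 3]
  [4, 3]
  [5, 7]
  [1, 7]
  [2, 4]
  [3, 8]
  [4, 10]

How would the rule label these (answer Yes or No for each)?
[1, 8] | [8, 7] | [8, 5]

All 'Yes' examples share one property — first ≥ 6 — and every 'No' example lacks it.
No: [1, 8], since first 1.
Yes: [8, 7], since first 8.
Yes: [8, 5], since first 8.

No, Yes, Yes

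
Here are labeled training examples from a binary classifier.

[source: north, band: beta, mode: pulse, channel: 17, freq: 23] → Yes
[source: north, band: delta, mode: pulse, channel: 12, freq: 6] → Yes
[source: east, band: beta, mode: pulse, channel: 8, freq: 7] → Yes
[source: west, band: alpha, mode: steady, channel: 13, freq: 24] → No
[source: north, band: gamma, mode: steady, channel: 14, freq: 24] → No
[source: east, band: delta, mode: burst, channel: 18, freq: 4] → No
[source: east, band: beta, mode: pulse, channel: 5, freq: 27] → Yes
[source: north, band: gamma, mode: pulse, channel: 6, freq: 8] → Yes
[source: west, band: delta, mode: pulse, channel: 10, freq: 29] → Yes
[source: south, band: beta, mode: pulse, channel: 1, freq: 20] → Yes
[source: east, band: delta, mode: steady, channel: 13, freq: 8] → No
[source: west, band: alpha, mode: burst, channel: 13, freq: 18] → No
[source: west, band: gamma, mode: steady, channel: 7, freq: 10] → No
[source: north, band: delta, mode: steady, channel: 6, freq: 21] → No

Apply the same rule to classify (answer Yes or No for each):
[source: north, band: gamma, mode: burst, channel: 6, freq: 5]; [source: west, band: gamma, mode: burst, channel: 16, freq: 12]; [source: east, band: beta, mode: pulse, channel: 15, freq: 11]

No, No, Yes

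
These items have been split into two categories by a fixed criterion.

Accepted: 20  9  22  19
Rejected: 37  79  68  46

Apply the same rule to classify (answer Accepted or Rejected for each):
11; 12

Accepted, Accepted

All 'Accepted' examples share one property — at most 22 — and every 'Rejected' example lacks it.
11: 11 ≤ 22 — fits, so Accepted.
12: 12 ≤ 22 — fits, so Accepted.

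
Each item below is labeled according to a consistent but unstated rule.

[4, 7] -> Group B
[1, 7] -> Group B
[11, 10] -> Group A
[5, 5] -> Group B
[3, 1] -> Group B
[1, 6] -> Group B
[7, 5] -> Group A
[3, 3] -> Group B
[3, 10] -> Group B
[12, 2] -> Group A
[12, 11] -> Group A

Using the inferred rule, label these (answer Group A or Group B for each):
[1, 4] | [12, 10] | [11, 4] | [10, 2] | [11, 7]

Group B, Group A, Group A, Group A, Group A

One predicate separates the groups cleanly: first ≥ 6.
[1, 4] → first 1 → Group B. [12, 10] → first 12 → Group A. [11, 4] → first 11 → Group A. [10, 2] → first 10 → Group A. [11, 7] → first 11 → Group A.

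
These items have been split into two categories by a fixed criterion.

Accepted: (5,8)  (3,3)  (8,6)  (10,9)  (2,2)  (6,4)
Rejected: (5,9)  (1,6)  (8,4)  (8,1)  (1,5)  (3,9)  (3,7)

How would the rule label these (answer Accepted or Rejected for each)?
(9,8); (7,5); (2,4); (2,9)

A rule that fits every label: |first − second| ≤ 3 — true of each 'Accepted' example, false of each 'Rejected' one.

Accepted, Accepted, Accepted, Rejected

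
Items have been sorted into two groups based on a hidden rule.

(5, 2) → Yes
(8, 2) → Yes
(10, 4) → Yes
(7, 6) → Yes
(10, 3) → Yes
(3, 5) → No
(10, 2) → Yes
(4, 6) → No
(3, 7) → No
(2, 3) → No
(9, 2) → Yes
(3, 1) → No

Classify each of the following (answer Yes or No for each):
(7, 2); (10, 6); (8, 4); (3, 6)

All 'Yes' examples share one property — first ≥ 5 — and every 'No' example lacks it.
(7, 2): first 7, qualifies → Yes. (10, 6): first 10, qualifies → Yes. (8, 4): first 8, qualifies → Yes. (3, 6): first 3, fails the rule → No.

Yes, Yes, Yes, No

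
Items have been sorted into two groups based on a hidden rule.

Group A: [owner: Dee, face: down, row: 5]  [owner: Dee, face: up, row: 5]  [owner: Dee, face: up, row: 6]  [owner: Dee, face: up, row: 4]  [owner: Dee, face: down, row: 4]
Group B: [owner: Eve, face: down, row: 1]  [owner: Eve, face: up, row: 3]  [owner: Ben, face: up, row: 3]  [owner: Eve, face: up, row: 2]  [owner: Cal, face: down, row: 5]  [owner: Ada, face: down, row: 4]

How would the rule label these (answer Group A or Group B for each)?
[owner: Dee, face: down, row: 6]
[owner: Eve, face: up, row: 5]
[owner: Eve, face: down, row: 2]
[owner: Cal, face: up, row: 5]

The simplest hypothesis consistent with all the labels is: owner is Dee.
[owner: Dee, face: down, row: 6]: Group A (owner is Dee). [owner: Eve, face: up, row: 5]: Group B (owner is Eve). [owner: Eve, face: down, row: 2]: Group B (owner is Eve). [owner: Cal, face: up, row: 5]: Group B (owner is Cal).

Group A, Group B, Group B, Group B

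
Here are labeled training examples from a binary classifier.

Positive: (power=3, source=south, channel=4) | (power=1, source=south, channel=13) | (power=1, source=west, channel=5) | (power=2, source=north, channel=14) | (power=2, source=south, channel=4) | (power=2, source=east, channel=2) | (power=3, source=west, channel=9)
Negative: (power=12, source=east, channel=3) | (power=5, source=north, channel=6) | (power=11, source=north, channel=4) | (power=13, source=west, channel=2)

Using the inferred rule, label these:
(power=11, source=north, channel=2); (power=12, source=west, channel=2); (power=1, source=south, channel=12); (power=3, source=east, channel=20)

Negative, Negative, Positive, Positive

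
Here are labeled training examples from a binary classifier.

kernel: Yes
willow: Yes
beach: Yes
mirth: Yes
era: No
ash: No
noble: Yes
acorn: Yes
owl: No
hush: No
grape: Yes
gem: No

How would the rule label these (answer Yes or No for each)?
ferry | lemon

The distinguishing property — length ≥ 5 — holds for all the 'Yes' cases and none of the 'No' cases.

Yes, Yes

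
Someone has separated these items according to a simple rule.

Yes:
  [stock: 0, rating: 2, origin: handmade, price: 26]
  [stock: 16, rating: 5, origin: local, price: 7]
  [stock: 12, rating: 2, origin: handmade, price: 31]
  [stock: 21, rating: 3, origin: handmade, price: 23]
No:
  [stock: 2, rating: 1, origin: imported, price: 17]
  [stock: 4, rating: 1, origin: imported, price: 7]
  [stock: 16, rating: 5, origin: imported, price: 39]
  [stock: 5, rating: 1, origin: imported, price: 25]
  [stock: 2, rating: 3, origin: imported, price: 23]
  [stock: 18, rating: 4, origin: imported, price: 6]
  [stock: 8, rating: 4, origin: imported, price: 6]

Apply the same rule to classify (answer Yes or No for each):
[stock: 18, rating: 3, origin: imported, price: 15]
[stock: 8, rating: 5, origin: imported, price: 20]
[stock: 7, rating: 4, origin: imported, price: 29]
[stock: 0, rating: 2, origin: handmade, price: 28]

No, No, No, Yes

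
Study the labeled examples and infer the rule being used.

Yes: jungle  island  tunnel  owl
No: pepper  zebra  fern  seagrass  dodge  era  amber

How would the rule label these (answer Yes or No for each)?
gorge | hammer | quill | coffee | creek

Rule: contains 'l'. This holds for each 'Yes' example and fails for each 'No' one.
gorge: No (no 'l'). hammer: No (no 'l'). quill: Yes (has 'l'). coffee: No (no 'l'). creek: No (no 'l').

No, No, Yes, No, No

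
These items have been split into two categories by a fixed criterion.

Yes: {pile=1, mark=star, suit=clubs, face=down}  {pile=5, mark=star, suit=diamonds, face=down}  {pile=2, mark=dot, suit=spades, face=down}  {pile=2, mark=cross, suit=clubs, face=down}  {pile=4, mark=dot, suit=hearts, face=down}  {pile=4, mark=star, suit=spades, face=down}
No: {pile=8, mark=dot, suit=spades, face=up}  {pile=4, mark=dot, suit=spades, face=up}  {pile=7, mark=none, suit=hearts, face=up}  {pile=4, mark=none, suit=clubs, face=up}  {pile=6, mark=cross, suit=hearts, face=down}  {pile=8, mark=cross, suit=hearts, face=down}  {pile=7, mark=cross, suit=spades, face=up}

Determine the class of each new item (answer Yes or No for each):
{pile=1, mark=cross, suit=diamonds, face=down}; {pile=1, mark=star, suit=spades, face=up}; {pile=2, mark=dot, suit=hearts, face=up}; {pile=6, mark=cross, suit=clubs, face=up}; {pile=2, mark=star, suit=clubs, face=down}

The distinguishing property — face is down AND pile ≤ 5 — holds for all the 'Yes' cases and none of the 'No' cases.
{pile=1, mark=cross, suit=diamonds, face=down}: face is down, pile = 1, matches → Yes. {pile=1, mark=star, suit=spades, face=up}: face is up, pile = 1, does not fit → No. {pile=2, mark=dot, suit=hearts, face=up}: face is up, pile = 2, does not fit → No. {pile=6, mark=cross, suit=clubs, face=up}: face is up, pile = 6, does not fit → No. {pile=2, mark=star, suit=clubs, face=down}: face is down, pile = 2, matches → Yes.

Yes, No, No, No, Yes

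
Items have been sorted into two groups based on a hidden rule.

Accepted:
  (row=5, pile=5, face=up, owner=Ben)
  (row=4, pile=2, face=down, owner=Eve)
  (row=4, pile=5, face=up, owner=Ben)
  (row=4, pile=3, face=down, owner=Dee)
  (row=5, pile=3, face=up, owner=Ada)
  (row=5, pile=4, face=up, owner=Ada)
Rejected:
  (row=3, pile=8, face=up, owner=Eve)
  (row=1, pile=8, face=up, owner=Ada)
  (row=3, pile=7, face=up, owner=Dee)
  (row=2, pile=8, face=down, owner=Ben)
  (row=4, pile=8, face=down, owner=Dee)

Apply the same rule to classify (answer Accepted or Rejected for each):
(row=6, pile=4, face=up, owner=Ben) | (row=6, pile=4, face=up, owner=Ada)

Every 'Accepted' example satisfies: pile ≤ 5. None of the 'Rejected' examples do.
(row=6, pile=4, face=up, owner=Ben) — pile = 4, hence Accepted.
(row=6, pile=4, face=up, owner=Ada) — pile = 4, hence Accepted.

Accepted, Accepted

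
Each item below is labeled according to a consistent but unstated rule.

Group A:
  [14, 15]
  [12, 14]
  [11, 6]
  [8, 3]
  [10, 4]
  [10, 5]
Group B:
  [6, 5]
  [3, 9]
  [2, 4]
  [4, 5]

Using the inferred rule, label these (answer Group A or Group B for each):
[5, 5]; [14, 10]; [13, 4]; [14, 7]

Group B, Group A, Group A, Group A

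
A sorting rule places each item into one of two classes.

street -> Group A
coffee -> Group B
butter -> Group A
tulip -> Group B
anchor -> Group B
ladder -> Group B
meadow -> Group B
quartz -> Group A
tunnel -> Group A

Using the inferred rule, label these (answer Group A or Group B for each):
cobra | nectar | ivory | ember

Group B, Group A, Group B, Group B

The rule appears to be: even length AND contains 't'.
cobra: Group B (length 5, no 't').
nectar: Group A (length 6, has 't').
ivory: Group B (length 5, no 't').
ember: Group B (length 5, no 't').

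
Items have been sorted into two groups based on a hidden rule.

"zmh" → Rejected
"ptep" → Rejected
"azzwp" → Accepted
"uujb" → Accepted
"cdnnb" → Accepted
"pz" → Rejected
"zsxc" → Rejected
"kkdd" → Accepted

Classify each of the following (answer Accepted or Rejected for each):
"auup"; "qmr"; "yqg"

The classifier is using: has a double letter.
"auup": 'uu' doubled — satisfies this, so Accepted.
"qmr": no doubled letter — fails this test, so Rejected.
"yqg": no doubled letter — fails this test, so Rejected.

Accepted, Rejected, Rejected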